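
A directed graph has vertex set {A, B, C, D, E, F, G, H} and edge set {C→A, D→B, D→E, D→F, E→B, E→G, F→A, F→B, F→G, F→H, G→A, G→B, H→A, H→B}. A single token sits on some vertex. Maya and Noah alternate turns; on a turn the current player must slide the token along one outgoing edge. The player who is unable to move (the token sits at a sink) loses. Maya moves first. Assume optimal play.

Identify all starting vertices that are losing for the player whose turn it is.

Positions with no move are L. A position that does have a move is losing for the player to move precisely when every available move leads to a winning position for the opponent. Fill in the labels:
Every edge goes from a vertex to one that appears earlier in the order A, B, C, G, H, F, E, D, so processing vertices in that order labels each vertex after all of its successors.
A: no outgoing edge → L
B: no outgoing edge → L
C: reaches L-position A → W
G: reaches L-position B → W
H: reaches L-position B → W
F: reaches L-position B → W
E: reaches L-position B → W
D: reaches L-position B → W
Reading off the rows marked L gives the requested list; there are 2 such vertices.

A, B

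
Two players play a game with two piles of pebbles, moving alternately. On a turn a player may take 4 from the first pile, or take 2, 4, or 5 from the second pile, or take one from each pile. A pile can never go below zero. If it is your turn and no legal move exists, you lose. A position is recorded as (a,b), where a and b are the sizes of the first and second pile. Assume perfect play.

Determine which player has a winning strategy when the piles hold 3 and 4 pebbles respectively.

Classify positions by backward induction: terminal positions (no move available) are L. From any other position, the mover wins iff some move reaches an L.
No move ever increases a pile, so every position that can arise here has a ≤ 3 and b ≤ 4; it is enough to label the cells with 0 ≤ a ≤ 3 and 0 ≤ b ≤ 4.
Every move lowers a or b (never raises either), so fill the grid row by row in increasing a, and left to right within a row: each cell's successors are then already labelled.
      b=0  b=1  b=2  b=3  b=4
a=0:    L    L    W    W    W
a=1:    L    W    W    L    W
a=2:    L    W    W    L    W
a=3:    L    W    W    L    W
Cells with no legal move (terminal, hence L): (0,0), (0,1), (1,0), (2,0), (3,0).
The remaining L cells, each justified by listing all of its moves:
(1,3): moves to (1,1)(W), (0,2)(W); every one is W ⇒ L
(2,3): moves to (2,1)(W), (1,2)(W); every one is W ⇒ L
(3,3): moves to (3,1)(W), (2,2)(W); every one is W ⇒ L
Every other cell has at least one move into one of the L cells above, so it is W.
From (3,4) the player to move can move to (3,0), reaching an L position.

The first player wins.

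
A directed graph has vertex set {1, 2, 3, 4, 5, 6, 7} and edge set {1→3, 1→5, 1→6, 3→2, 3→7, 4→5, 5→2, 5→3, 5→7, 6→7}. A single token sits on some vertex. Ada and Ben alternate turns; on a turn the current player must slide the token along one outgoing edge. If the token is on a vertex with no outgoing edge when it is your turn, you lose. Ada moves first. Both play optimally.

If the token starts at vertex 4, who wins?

Ben wins.

Build the W/L table. Terminal = L. A non-terminal position is W if it has a move to some L; otherwise it is L.
Every edge goes from a vertex to one that appears earlier in the order 7, 2, 3, 5, 6, 1, 4, so processing vertices in that order labels each vertex after all of its successors.
7: no outgoing edge → L
2: no outgoing edge → L
3: reaches L-position 2 → W
5: reaches L-position 2 → W
6: reaches L-position 7 → W
1: only reaches 6(W), 5(W), 3(W), all W → L
4: only reaches 5(W), which is W → L
The starting position 4 is L: whatever Ada does, the opponent receives a W position.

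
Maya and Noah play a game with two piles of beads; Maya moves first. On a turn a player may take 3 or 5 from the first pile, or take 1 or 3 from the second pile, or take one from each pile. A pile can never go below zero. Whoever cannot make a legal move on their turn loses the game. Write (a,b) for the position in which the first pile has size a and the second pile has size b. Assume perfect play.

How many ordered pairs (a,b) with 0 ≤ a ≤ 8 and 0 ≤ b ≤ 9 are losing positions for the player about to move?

35

Classify positions by backward induction: terminal positions (no move available) are L. From any other position, the mover wins iff some move reaches an L.
Every move lowers a or b (never raises either), so fill the grid row by row in increasing a, and left to right within a row: each cell's successors are then already labelled.
      b=0  b=1  b=2  b=3  b=4  b=5  b=6  b=7  b=8  b=9
a=0:    L    W    L    W    L    W    L    W    L    W
a=1:    L    W    L    W    L    W    L    W    L    W
a=2:    L    W    L    W    L    W    L    W    L    W
a=3:    W    W    W    W    W    W    W    W    W    W
a=4:    W    L    W    L    W    L    W    L    W    L
a=5:    W    L    W    L    W    L    W    L    W    L
a=6:    W    L    W    L    W    L    W    L    W    L
a=7:    W    W    W    W    W    W    W    W    W    W
a=8:    L    W    L    W    L    W    L    W    L    W
Cells with no legal move (terminal, hence L): (0,0), (1,0), (2,0).
The remaining L cells, each justified by listing all of its moves:
(0,2): L (sole option (0,1)(W) is W)
(0,4): L (options (0,3)(W), (0,1)(W) are all W)
(0,6): L (options (0,5)(W), (0,3)(W) are all W)
(0,8): L (options (0,7)(W), (0,5)(W) are all W)
(1,2): L (options (1,1)(W), (0,1)(W) are all W)
(1,4): L (options (1,3)(W), (1,1)(W), (0,3)(W) are all W)
(1,6): L (options (1,5)(W), (1,3)(W), (0,5)(W) are all W)
(1,8): L (options (1,7)(W), (1,5)(W), (0,7)(W) are all W)
(2,2): L (options (2,1)(W), (1,1)(W) are all W)
(2,4): L (options (2,3)(W), (2,1)(W), (1,3)(W) are all W)
(2,6): L (options (2,5)(W), (2,3)(W), (1,5)(W) are all W)
(2,8): L (options (2,7)(W), (2,5)(W), (1,7)(W) are all W)
(4,1): L (options (1,1)(W), (4,0)(W), (3,0)(W) are all W)
(4,3): L (options (1,3)(W), (4,2)(W), (4,0)(W), (3,2)(W) are all W)
(4,5): L (options (1,5)(W), (4,4)(W), (4,2)(W), (3,4)(W) are all W)
(4,7): L (options (1,7)(W), (4,6)(W), (4,4)(W), (3,6)(W) are all W)
(4,9): L (options (1,9)(W), (4,8)(W), (4,6)(W), (3,8)(W) are all W)
(5,1): L (options (2,1)(W), (0,1)(W), (5,0)(W), (4,0)(W) are all W)
(5,3): L (options (2,3)(W), (0,3)(W), (5,2)(W), (5,0)(W), (4,2)(W) are all W)
(5,5): L (options (2,5)(W), (0,5)(W), (5,4)(W), (5,2)(W), (4,4)(W) are all W)
(5,7): L (options (2,7)(W), (0,7)(W), (5,6)(W), (5,4)(W), (4,6)(W) are all W)
(5,9): L (options (2,9)(W), (0,9)(W), (5,8)(W), (5,6)(W), (4,8)(W) are all W)
(6,1): L (options (3,1)(W), (1,1)(W), (6,0)(W), (5,0)(W) are all W)
(6,3): L (options (3,3)(W), (1,3)(W), (6,2)(W), (6,0)(W), (5,2)(W) are all W)
(6,5): L (options (3,5)(W), (1,5)(W), (6,4)(W), (6,2)(W), (5,4)(W) are all W)
(6,7): L (options (3,7)(W), (1,7)(W), (6,6)(W), (6,4)(W), (5,6)(W) are all W)
(6,9): L (options (3,9)(W), (1,9)(W), (6,8)(W), (6,6)(W), (5,8)(W) are all W)
(8,0): L (options (5,0)(W), (3,0)(W) are all W)
(8,2): L (options (5,2)(W), (3,2)(W), (8,1)(W), (7,1)(W) are all W)
(8,4): L (options (5,4)(W), (3,4)(W), (8,3)(W), (8,1)(W), (7,3)(W) are all W)
(8,6): L (options (5,6)(W), (3,6)(W), (8,5)(W), (8,3)(W), (7,5)(W) are all W)
(8,8): L (options (5,8)(W), (3,8)(W), (8,7)(W), (8,5)(W), (7,7)(W) are all W)
Every other cell has at least one move into one of the L cells above, so it is W.
L cells per row: a=0: 5, a=1: 5, a=2: 5, a=3: 0, a=4: 5, a=5: 5, a=6: 5, a=7: 0, a=8: 5; total 35.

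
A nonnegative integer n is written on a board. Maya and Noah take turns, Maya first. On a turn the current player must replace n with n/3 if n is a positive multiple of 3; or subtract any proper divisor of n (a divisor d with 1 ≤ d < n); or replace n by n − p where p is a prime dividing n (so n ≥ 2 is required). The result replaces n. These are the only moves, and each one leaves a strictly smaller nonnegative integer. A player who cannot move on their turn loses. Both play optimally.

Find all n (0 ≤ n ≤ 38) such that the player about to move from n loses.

0, 1, 4, 9, 14, 20, 26, 32, 35, 38

Use the standard recursion: the mover loses at a terminal position; elsewhere, the mover wins exactly when some move hands the opponent an L position.
n=0: no move → L
n=1: no move → L
n=2: →0(L), so W
n=3: →0(L), so W
n=4: →2(W), 3(W) — all W, so L
n=5: →0(L), so W
n=6: →4(L), so W
n=7: →0(L), so W
n=8: →4(L), so W
n=9: →3(W), 6(W), 8(W) — all W, so L
n=10: →9(L), so W
n=11: →0(L), so W
n=12: →4(L), so W
n=13: →0(L), so W
n=14: →7(W), 12(W), 13(W) — all W, so L
n=15: →14(L), so W
n=16: →14(L), so W
n=17: →0(L), so W
n=18: →9(L), so W
n=19: →0(L), so W
n=20: →10(W), 15(W), 16(W), 18(W), 19(W) — all W, so L
n=21: →14(L), so W
n=22: →20(L), so W
n=23: →0(L), so W
n=24: →20(L), so W
n=25: →20(L), so W
n=26: →13(W), 24(W), 25(W) — all W, so L
n=27: →9(L), so W
n=28: →14(L), so W
n=29: →0(L), so W
n=30: →20(L), so W
n=31: →0(L), so W
n=32: →16(W), 24(W), 28(W), 30(W), 31(W) — all W, so L
n=33: →32(L), so W
n=34: →32(L), so W
n=35: →28(W), 30(W), 34(W) — all W, so L
n=36: →32(L), so W
n=37: →0(L), so W
n=38: →19(W), 36(W), 37(W) — all W, so L
Reading off the rows marked L gives the requested list; there are 10 such values of n.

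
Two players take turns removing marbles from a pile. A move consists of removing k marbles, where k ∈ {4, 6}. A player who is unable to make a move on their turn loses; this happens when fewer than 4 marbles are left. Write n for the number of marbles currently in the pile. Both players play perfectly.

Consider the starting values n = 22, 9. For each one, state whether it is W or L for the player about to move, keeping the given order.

22: L, 9: W

Positions with no move are L. A position that does have a move is losing for the player to move precisely when every available move leads to a winning position for the opponent. Fill in the labels:
n=0: no move → L
n=1: no move → L
n=2: no move → L
n=3: no move → L
n=4: →0(L), so W
n=5: →1(L), so W
n=6: →2(L), so W
n=7: →3(L), so W
n=8: →2(L), so W
n=9: →3(L), so W
n=10: →6(W), 4(W) — all W, so L
n=11: →7(W), 5(W) — all W, so L
n=12: →8(W), 6(W) — all W, so L
n=13: →9(W), 7(W) — all W, so L
n=14: →10(L), so W
n=15: →11(L), so W
n=16: →12(L), so W
n=17: →13(L), so W
n=18: →12(L), so W
n=19: →13(L), so W
n=20: →16(W), 14(W) — all W, so L
n=21: →17(W), 15(W) — all W, so L
n=22: →18(W), 16(W) — all W, so L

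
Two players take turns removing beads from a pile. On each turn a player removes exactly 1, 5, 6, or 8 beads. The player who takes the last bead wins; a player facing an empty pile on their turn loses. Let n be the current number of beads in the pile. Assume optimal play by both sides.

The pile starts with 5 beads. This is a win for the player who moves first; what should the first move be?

Compute win/loss labels from the base case upward. A position with no move is L. Any other position is W if it can reach an L in one move, else L.
n=0: no move → L
n=1: can move to 0, which is L ⇒ W
n=2: the only move is to 1(W), a W ⇒ L
n=3: can move to 2, which is L ⇒ W
n=4: the only move is to 3(W), a W ⇒ L
n=5: can move to 4, which is L ⇒ W
From 5, the L positions reachable in one move are: 4, 0. Any move reaching one of these is winning.

Remove 1, leaving 4.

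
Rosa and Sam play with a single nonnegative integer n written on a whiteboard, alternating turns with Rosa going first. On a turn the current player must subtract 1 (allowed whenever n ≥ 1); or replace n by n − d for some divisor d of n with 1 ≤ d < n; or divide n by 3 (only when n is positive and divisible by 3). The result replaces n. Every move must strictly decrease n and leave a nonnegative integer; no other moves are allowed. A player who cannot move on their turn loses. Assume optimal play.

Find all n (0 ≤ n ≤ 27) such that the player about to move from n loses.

0, 2, 5, 7, 9, 11, 13, 16, 19, 23, 25

Positions with no move are L. A position that does have a move is losing for the player to move precisely when every available move leads to a winning position for the opponent. Fill in the labels:
n=0: no move → L
n=1: can move to 0, which is L ⇒ W
n=2: the only move is to 1(W), a W ⇒ L
n=3: can move to 2, which is L ⇒ W
n=4: can move to 2, which is L ⇒ W
n=5: the only move is to 4(W), a W ⇒ L
n=6: can move to 2, which is L ⇒ W
n=7: the only move is to 6(W), a W ⇒ L
n=8: can move to 7, which is L ⇒ W
n=9: moves to 3(W), 6(W), 8(W); every one is W ⇒ L
n=10: can move to 5, which is L ⇒ W
n=11: the only move is to 10(W), a W ⇒ L
n=12: can move to 9, which is L ⇒ W
n=13: the only move is to 12(W), a W ⇒ L
n=14: can move to 7, which is L ⇒ W
n=15: can move to 5, which is L ⇒ W
n=16: moves to 8(W), 12(W), 14(W), 15(W); every one is W ⇒ L
n=17: can move to 16, which is L ⇒ W
n=18: can move to 9, which is L ⇒ W
n=19: the only move is to 18(W), a W ⇒ L
n=20: can move to 16, which is L ⇒ W
n=21: can move to 7, which is L ⇒ W
n=22: can move to 11, which is L ⇒ W
n=23: the only move is to 22(W), a W ⇒ L
n=24: can move to 16, which is L ⇒ W
n=25: moves to 20(W), 24(W); every one is W ⇒ L
n=26: can move to 13, which is L ⇒ W
n=27: can move to 9, which is L ⇒ W
Reading off the rows marked L gives the requested list; there are 11 such values of n.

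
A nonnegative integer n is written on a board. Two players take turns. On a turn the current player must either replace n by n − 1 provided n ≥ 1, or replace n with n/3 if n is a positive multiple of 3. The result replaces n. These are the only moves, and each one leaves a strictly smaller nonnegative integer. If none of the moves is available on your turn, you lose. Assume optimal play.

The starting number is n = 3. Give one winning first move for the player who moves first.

Move to 2.

Positions with no move are L. A position that does have a move is losing for the player to move precisely when every available move leads to a winning position for the opponent. Fill in the labels:
n=0: no move → L
n=1: can move to 0, which is L ⇒ W
n=2: the only move is to 1(W), a W ⇒ L
n=3: can move to 2, which is L ⇒ W
From 3, the L positions reachable in one move are: 2.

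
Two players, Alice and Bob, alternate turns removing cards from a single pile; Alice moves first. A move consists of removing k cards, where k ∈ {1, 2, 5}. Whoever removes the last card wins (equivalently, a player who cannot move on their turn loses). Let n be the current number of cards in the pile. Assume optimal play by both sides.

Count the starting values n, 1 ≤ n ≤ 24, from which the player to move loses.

8

Use the standard recursion: the mover loses at a terminal position; elsewhere, the mover wins exactly when some move hands the opponent an L position.
n=0: no move → L
n=1: W (go to 0, an L position)
n=2: W (go to 0, an L position)
n=3: L (options 2(W), 1(W) are all W)
n=4: W (go to 3, an L position)
n=5: W (go to 3, an L position)
n=6: L (options 5(W), 4(W), 1(W) are all W)
n=7: W (go to 6, an L position)
n=8: W (go to 6, an L position)
n=9: L (options 8(W), 7(W), 4(W) are all W)
n=10: W (go to 9, an L position)
n=11: W (go to 9, an L position)
n=12: L (options 11(W), 10(W), 7(W) are all W)
n=13: W (go to 12, an L position)
n=14: W (go to 12, an L position)
n=15: L (options 14(W), 13(W), 10(W) are all W)
n=16: W (go to 15, an L position)
n=17: W (go to 15, an L position)
n=18: L (options 17(W), 16(W), 13(W) are all W)
n=19: W (go to 18, an L position)
n=20: W (go to 18, an L position)
n=21: L (options 20(W), 19(W), 16(W) are all W)
n=22: W (go to 21, an L position)
n=23: W (go to 21, an L position)
n=24: L (options 23(W), 22(W), 19(W) are all W)
L entries with 1 ≤ n ≤ 24 (n=0 is outside the asked range and is not counted): n = 3, 6, 9, 12, 15, 18, 21, 24; that makes 8.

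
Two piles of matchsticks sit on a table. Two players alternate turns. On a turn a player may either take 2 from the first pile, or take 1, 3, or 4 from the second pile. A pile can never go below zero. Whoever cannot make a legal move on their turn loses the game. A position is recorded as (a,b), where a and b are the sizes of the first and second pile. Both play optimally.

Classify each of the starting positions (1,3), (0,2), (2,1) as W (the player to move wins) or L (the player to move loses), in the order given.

(1,3): W, (0,2): L, (2,1): L

Build the W/L table. Terminal = L. A non-terminal position is W if it has a move to some L; otherwise it is L.
No move ever increases a pile, so every position that can arise here has a ≤ 2 and b ≤ 3; it is enough to label the cells with 0 ≤ a ≤ 2 and 0 ≤ b ≤ 3.
Every move lowers a or b (never raises either), so fill the grid row by row in increasing a, and left to right within a row: each cell's successors are then already labelled.
      b=0  b=1  b=2  b=3
a=0:    L    W    L    W
a=1:    L    W    L    W
a=2:    W    L    W    L
Cells with no legal move (terminal, hence L): (0,0), (1,0).
The remaining L cells, each justified by listing all of its moves:
(0,2): the only move is to (0,1)(W), a W ⇒ L
(1,2): the only move is to (1,1)(W), a W ⇒ L
(2,1): moves to (0,1)(W), (2,0)(W); every one is W ⇒ L
(2,3): moves to (0,3)(W), (2,2)(W), (2,0)(W); every one is W ⇒ L
Every other cell has at least one move into one of the L cells above, so it is W.
(1,3): the move to (1,2) reaches an L cell, so W
(0,2): one of the L cells justified above, so L
(2,1): one of the L cells justified above, so L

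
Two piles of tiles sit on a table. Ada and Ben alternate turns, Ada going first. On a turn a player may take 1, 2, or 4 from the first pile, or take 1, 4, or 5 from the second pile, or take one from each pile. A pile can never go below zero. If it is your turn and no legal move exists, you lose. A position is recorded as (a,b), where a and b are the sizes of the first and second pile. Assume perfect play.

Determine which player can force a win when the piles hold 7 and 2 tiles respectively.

Ben wins.

Compute win/loss labels from the base case upward. A position with no move is L. Any other position is W if it can reach an L in one move, else L.
No move ever increases a pile, so every position that can arise here has a ≤ 7 and b ≤ 2; it is enough to label the cells with 0 ≤ a ≤ 7 and 0 ≤ b ≤ 2.
Every move lowers a or b (never raises either), so fill the grid row by row in increasing a, and left to right within a row: each cell's successors are then already labelled.
      b=0  b=1  b=2
a=0:    L    W    L
a=1:    W    W    W
a=2:    W    L    W
a=3:    L    W    W
a=4:    W    W    W
a=5:    W    L    W
a=6:    L    W    W
a=7:    W    W    L
Cells with no legal move (terminal, hence L): (0,0).
The remaining L cells, each justified by listing all of its moves:
(0,2): L (sole option (0,1)(W) is W)
(2,1): L (options (1,1)(W), (0,1)(W), (2,0)(W), (1,0)(W) are all W)
(3,0): L (options (2,0)(W), (1,0)(W) are all W)
(5,1): L (options (4,1)(W), (3,1)(W), (1,1)(W), (5,0)(W), (4,0)(W) are all W)
(6,0): L (options (5,0)(W), (4,0)(W), (2,0)(W) are all W)
(7,2): L (options (6,2)(W), (5,2)(W), (3,2)(W), (7,1)(W), (6,1)(W) are all W)
Every other cell has at least one move into one of the L cells above, so it is W.
Every move from (7,2) reaches a W position, so the mover loses.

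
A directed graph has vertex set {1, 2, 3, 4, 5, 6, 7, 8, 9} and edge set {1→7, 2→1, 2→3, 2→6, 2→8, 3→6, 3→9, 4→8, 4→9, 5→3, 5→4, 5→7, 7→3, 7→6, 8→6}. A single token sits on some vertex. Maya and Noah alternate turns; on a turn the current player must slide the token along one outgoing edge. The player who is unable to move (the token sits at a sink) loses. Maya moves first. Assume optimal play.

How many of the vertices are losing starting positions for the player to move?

Use the standard recursion: the mover loses at a terminal position; elsewhere, the mover wins exactly when some move hands the opponent an L position.
Every edge goes from a vertex to one that appears earlier in the order 6, 9, 3, 7, 1, 8, 4, 2, 5, so processing vertices in that order labels each vertex after all of its successors.
6: no outgoing edge → L
9: no outgoing edge → L
3: W (go to 9, an L position)
7: W (go to 6, an L position)
1: L (sole option 7(W) is W)
8: W (go to 6, an L position)
4: W (go to 9, an L position)
2: W (go to 1, an L position)
5: L (options 4(W), 7(W), 3(W) are all W)
The L vertices are 1, 5, 6, 9; that is 4 in all.

4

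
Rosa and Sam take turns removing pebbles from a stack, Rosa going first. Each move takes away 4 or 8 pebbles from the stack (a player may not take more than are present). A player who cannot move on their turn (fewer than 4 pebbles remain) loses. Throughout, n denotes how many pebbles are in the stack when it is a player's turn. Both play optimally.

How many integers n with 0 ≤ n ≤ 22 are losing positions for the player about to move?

Use the standard recursion: the mover loses at a terminal position; elsewhere, the mover wins exactly when some move hands the opponent an L position.
n=0: no move → L
n=1: no move → L
n=2: no move → L
n=3: no move → L
n=4: →0(L), so W
n=5: →1(L), so W
n=6: →2(L), so W
n=7: →3(L), so W
n=8: →0(L), so W
n=9: →1(L), so W
n=10: →2(L), so W
n=11: →3(L), so W
n=12: →8(W), 4(W) — all W, so L
n=13: →9(W), 5(W) — all W, so L
n=14: →10(W), 6(W) — all W, so L
n=15: →11(W), 7(W) — all W, so L
n=16: →12(L), so W
n=17: →13(L), so W
n=18: →14(L), so W
n=19: →15(L), so W
n=20: →12(L), so W
n=21: →13(L), so W
n=22: →14(L), so W
L entries with 0 ≤ n ≤ 22: n = 0, 1, 2, 3, 12, 13, 14, 15; that makes 8.

8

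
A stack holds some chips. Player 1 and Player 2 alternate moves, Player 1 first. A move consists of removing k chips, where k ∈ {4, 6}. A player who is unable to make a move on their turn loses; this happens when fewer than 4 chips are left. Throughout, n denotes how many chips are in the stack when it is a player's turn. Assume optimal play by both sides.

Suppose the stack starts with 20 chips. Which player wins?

Positions with no move are L. A position that does have a move is losing for the player to move precisely when every available move leads to a winning position for the opponent. Fill in the labels:
n=0: no move → L
n=1: no move → L
n=2: no move → L
n=3: no move → L
n=4: W (go to 0, an L position)
n=5: W (go to 1, an L position)
n=6: W (go to 2, an L position)
n=7: W (go to 3, an L position)
n=8: W (go to 2, an L position)
n=9: W (go to 3, an L position)
n=10: L (options 6(W), 4(W) are all W)
n=11: L (options 7(W), 5(W) are all W)
n=12: L (options 8(W), 6(W) are all W)
n=13: L (options 9(W), 7(W) are all W)
n=14: W (go to 10, an L position)
n=15: W (go to 11, an L position)
n=16: W (go to 12, an L position)
n=17: W (go to 13, an L position)
n=18: W (go to 12, an L position)
n=19: W (go to 13, an L position)
n=20: L (options 16(W), 14(W) are all W)
Every move from 20 reaches a W position, so the mover loses.

Player 2 wins.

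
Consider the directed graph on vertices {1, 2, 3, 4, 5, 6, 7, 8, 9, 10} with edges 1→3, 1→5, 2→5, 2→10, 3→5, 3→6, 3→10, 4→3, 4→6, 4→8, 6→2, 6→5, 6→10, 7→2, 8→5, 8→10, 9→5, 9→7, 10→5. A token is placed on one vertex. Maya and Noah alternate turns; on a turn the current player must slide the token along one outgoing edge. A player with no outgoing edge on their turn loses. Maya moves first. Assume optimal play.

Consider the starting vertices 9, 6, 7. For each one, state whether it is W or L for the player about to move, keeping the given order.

9: W, 6: W, 7: L

Label each position W (a win for the player to move) or L (a loss). A position with no legal move is L; any other position is W exactly when some move reaches an L, and L when every move reaches a W.
Every edge goes from a vertex to one that appears earlier in the order 5, 10, 2, 6, 3, 7, 8, 9, 4, 1, so processing vertices in that order labels each vertex after all of its successors.
5: no outgoing edge → L
10: →5(L), so W
2: →5(L), so W
6: →5(L), so W
3: →5(L), so W
7: →2(W) only, which is W, so L
8: →5(L), so W
9: →7(L), so W
4: →8(W), 3(W), 6(W) — all W, so L
1: →5(L), so W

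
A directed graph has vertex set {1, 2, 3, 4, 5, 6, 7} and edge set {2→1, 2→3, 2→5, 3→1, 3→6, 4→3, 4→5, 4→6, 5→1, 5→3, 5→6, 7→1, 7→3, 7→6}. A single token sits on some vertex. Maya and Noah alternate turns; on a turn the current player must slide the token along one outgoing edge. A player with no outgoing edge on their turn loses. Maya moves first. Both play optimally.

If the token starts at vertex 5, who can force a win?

Label each position W (a win for the player to move) or L (a loss). A position with no legal move is L; any other position is W exactly when some move reaches an L, and L when every move reaches a W.
Every edge goes from a vertex to one that appears earlier in the order 1, 6, 3, 5, 4, 7, 2, so processing vertices in that order labels each vertex after all of its successors.
1: no outgoing edge → L
6: no outgoing edge → L
3: W (go to 6, an L position)
5: W (go to 6, an L position)
4: W (go to 6, an L position)
7: W (go to 6, an L position)
2: W (go to 1, an L position)
From 5 Maya can move to 6, reaching an L position.

Maya wins.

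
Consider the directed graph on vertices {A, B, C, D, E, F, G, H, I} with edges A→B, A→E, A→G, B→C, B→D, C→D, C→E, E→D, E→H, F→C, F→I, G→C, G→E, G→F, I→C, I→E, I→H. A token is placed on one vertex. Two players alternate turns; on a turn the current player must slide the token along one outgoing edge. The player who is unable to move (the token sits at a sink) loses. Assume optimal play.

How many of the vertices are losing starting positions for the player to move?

Positions with no move are L. A position that does have a move is losing for the player to move precisely when every available move leads to a winning position for the opponent. Fill in the labels:
Every edge goes from a vertex to one that appears earlier in the order D, H, E, C, B, I, F, G, A, so processing vertices in that order labels each vertex after all of its successors.
D: no outgoing edge → L
H: no outgoing edge → L
E: →H(L), so W
C: →D(L), so W
B: →D(L), so W
I: →H(L), so W
F: →I(W), C(W) — all W, so L
G: →F(L), so W
A: →G(W), B(W), E(W) — all W, so L
The L vertices are A, D, F, H; that is 4 in all.

4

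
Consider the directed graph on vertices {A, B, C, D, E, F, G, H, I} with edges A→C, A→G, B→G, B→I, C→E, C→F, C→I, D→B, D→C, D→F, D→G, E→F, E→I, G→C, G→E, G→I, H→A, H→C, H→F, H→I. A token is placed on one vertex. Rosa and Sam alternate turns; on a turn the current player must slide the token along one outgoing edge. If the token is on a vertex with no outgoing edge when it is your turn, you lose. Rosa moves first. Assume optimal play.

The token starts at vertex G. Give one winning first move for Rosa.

Build the W/L table. Terminal = L. A non-terminal position is W if it has a move to some L; otherwise it is L.
Every edge goes from a vertex to one that appears earlier in the order I, F, E, C, G, B, A, D, H, so processing vertices in that order labels each vertex after all of its successors.
I: no outgoing edge → L
F: no outgoing edge → L
E: reaches L-position F → W
C: reaches L-position F → W
G: reaches L-position I → W
B: reaches L-position I → W
A: only reaches G(W), C(W), all W → L
D: reaches L-position F → W
H: reaches L-position A → W
From G, the L positions reachable in one move are: I.

Move to I.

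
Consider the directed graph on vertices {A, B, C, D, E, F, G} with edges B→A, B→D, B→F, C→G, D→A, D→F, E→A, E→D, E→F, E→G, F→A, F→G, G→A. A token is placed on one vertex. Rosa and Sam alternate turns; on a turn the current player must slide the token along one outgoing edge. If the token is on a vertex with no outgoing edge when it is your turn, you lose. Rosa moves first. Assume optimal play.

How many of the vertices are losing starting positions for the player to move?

2

Build the W/L table. Terminal = L. A non-terminal position is W if it has a move to some L; otherwise it is L.
Every edge goes from a vertex to one that appears earlier in the order A, G, C, F, D, E, B, so processing vertices in that order labels each vertex after all of its successors.
A: no outgoing edge → L
G: can move to A, which is L ⇒ W
C: the only move is to G(W), a W ⇒ L
F: can move to A, which is L ⇒ W
D: can move to A, which is L ⇒ W
E: can move to A, which is L ⇒ W
B: can move to A, which is L ⇒ W
The L vertices are A, C; that is 2 in all.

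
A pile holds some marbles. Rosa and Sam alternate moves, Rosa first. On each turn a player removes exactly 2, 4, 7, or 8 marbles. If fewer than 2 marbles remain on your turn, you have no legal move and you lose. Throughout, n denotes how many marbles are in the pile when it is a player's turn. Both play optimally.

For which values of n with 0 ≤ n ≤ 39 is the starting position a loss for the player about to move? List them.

Work bottom-up. With no move the player to move loses. Otherwise the position is W if at least one move leads to an L position for the opponent, and L if every move leads to a W.
n=0: no move → L
n=1: no move → L
n=2: can move to 0, which is L ⇒ W
n=3: can move to 1, which is L ⇒ W
n=4: can move to 0, which is L ⇒ W
n=5: can move to 1, which is L ⇒ W
n=6: moves to 4(W), 2(W); every one is W ⇒ L
n=7: can move to 0, which is L ⇒ W
n=8: can move to 6, which is L ⇒ W
n=9: can move to 1, which is L ⇒ W
n=10: can move to 6, which is L ⇒ W
n=11: moves to 9(W), 7(W), 4(W), 3(W); every one is W ⇒ L
n=12: moves to 10(W), 8(W), 5(W), 4(W); every one is W ⇒ L
n=13: can move to 11, which is L ⇒ W
n=14: can move to 12, which is L ⇒ W
n=15: can move to 11, which is L ⇒ W
n=16: can move to 12, which is L ⇒ W
n=17: moves to 15(W), 13(W), 10(W), 9(W); every one is W ⇒ L
n=18: can move to 11, which is L ⇒ W
n=19: can move to 17, which is L ⇒ W
n=20: can move to 12, which is L ⇒ W
n=21: can move to 17, which is L ⇒ W
n=22: moves to 20(W), 18(W), 15(W), 14(W); every one is W ⇒ L
n=23: moves to 21(W), 19(W), 16(W), 15(W); every one is W ⇒ L
n=24: can move to 22, which is L ⇒ W
n=25: can move to 23, which is L ⇒ W
n=26: can move to 22, which is L ⇒ W
n=27: can move to 23, which is L ⇒ W
n=28: moves to 26(W), 24(W), 21(W), 20(W); every one is W ⇒ L
n=29: can move to 22, which is L ⇒ W
n=30: can move to 28, which is L ⇒ W
n=31: can move to 23, which is L ⇒ W
n=32: can move to 28, which is L ⇒ W
n=33: moves to 31(W), 29(W), 26(W), 25(W); every one is W ⇒ L
n=34: moves to 32(W), 30(W), 27(W), 26(W); every one is W ⇒ L
n=35: can move to 33, which is L ⇒ W
n=36: can move to 34, which is L ⇒ W
n=37: can move to 33, which is L ⇒ W
n=38: can move to 34, which is L ⇒ W
n=39: moves to 37(W), 35(W), 32(W), 31(W); every one is W ⇒ L
Reading off the rows marked L gives the requested list; there are 12 such values of n.

0, 1, 6, 11, 12, 17, 22, 23, 28, 33, 34, 39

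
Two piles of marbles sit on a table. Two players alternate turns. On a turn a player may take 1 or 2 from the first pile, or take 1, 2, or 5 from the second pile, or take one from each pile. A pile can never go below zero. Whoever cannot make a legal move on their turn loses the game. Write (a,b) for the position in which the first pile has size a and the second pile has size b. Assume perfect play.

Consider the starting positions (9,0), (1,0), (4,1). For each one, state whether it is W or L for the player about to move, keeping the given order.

Use the standard recursion: the mover loses at a terminal position; elsewhere, the mover wins exactly when some move hands the opponent an L position.
No move ever increases a pile, so every position that can arise here has a ≤ 9 and b ≤ 1; it is enough to label the cells with 0 ≤ a ≤ 9 and 0 ≤ b ≤ 1.
Every move lowers a or b (never raises either), so fill the grid row by row in increasing a, and left to right within a row: each cell's successors are then already labelled.
      b=0  b=1
a=0:    L    W
a=1:    W    W
a=2:    W    L
a=3:    L    W
a=4:    W    W
a=5:    W    L
a=6:    L    W
a=7:    W    W
a=8:    W    L
a=9:    L    W
Cells with no legal move (terminal, hence L): (0,0).
The remaining L cells, each justified by listing all of its moves:
(2,1): →(1,1)(W), (0,1)(W), (2,0)(W), (1,0)(W) — all W, so L
(3,0): →(2,0)(W), (1,0)(W) — all W, so L
(5,1): →(4,1)(W), (3,1)(W), (5,0)(W), (4,0)(W) — all W, so L
(6,0): →(5,0)(W), (4,0)(W) — all W, so L
(8,1): →(7,1)(W), (6,1)(W), (8,0)(W), (7,0)(W) — all W, so L
(9,0): →(8,0)(W), (7,0)(W) — all W, so L
Every other cell has at least one move into one of the L cells above, so it is W.
(9,0): one of the L cells justified above, so L
(1,0): the move to (0,0) reaches an L cell, so W
(4,1): the move to (2,1) reaches an L cell, so W

(9,0): L, (1,0): W, (4,1): W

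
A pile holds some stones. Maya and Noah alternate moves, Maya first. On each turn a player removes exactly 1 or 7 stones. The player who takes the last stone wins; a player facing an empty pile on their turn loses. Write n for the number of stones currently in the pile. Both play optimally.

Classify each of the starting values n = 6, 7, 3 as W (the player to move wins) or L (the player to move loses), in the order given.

6: L, 7: W, 3: W

Work bottom-up. With no move the player to move loses. Otherwise the position is W if at least one move leads to an L position for the opponent, and L if every move leads to a W.
n=0: no move → L
n=1: W (go to 0, an L position)
n=2: L (sole option 1(W) is W)
n=3: W (go to 2, an L position)
n=4: L (sole option 3(W) is W)
n=5: W (go to 4, an L position)
n=6: L (sole option 5(W) is W)
n=7: W (go to 6, an L position)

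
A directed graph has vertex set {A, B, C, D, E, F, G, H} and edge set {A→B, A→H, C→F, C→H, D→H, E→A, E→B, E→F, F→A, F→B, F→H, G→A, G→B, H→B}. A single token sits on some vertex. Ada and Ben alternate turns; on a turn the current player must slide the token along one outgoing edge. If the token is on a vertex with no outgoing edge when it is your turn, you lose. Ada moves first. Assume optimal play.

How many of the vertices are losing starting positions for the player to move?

Use the standard recursion: the mover loses at a terminal position; elsewhere, the mover wins exactly when some move hands the opponent an L position.
Every edge goes from a vertex to one that appears earlier in the order B, H, A, F, C, G, E, D, so processing vertices in that order labels each vertex after all of its successors.
B: no outgoing edge → L
H: can move to B, which is L ⇒ W
A: can move to B, which is L ⇒ W
F: can move to B, which is L ⇒ W
C: moves to F(W), H(W); every one is W ⇒ L
G: can move to B, which is L ⇒ W
E: can move to B, which is L ⇒ W
D: the only move is to H(W), a W ⇒ L
The L vertices are B, C, D; that is 3 in all.

3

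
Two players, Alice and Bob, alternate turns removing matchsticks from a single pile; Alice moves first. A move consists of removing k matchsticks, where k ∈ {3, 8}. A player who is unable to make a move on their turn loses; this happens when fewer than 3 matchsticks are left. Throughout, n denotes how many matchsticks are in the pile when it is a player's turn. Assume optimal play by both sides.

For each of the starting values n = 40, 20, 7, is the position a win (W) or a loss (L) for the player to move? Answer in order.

40: L, 20: W, 7: L

Compute win/loss labels from the base case upward. A position with no move is L. Any other position is W if it can reach an L in one move, else L.
n=0: no move → L
n=1: no move → L
n=2: no move → L
n=3: →0(L), so W
n=4: →1(L), so W
n=5: →2(L), so W
n=6: →3(W) only, which is W, so L
n=7: →4(W) only, which is W, so L
n=8: →0(L), so W
n=9: →6(L), so W
n=10: →7(L), so W
n=11: →8(W), 3(W) — all W, so L
n=12: →9(W), 4(W) — all W, so L
n=13: →10(W), 5(W) — all W, so L
n=14: →11(L), so W
n=15: →12(L), so W
n=16: →13(L), so W
n=17: →14(W), 9(W) — all W, so L
n=18: →15(W), 10(W) — all W, so L
n=19: →11(L), so W
n=20: →17(L), so W
n=21: →18(L), so W
n=22: →19(W), 14(W) — all W, so L
n=23: →20(W), 15(W) — all W, so L
n=24: →21(W), 16(W) — all W, so L
n=25: →22(L), so W
n=26: →23(L), so W
n=27: →24(L), so W
n=28: →25(W), 20(W) — all W, so L
n=29: →26(W), 21(W) — all W, so L
n=30: →22(L), so W
n=31: →28(L), so W
n=32: →29(L), so W
n=33: →30(W), 25(W) — all W, so L
n=34: →31(W), 26(W) — all W, so L
n=35: →32(W), 27(W) — all W, so L
n=36: →33(L), so W
n=37: →34(L), so W
n=38: →35(L), so W
n=39: →36(W), 31(W) — all W, so L
n=40: →37(W), 32(W) — all W, so L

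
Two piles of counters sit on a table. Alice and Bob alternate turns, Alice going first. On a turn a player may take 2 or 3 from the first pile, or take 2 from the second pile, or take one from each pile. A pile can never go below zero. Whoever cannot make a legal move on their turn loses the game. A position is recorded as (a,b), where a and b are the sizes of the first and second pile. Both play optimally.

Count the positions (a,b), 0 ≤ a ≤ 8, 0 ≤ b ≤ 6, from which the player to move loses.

26

Positions with no move are L. A position that does have a move is losing for the player to move precisely when every available move leads to a winning position for the opponent. Fill in the labels:
Every move lowers a or b (never raises either), so fill the grid row by row in increasing a, and left to right within a row: each cell's successors are then already labelled.
      b=0  b=1  b=2  b=3  b=4  b=5  b=6
a=0:    L    L    W    W    L    L    W
a=1:    L    W    W    L    L    W    W
a=2:    W    W    L    L    W    W    L
a=3:    W    W    L    W    W    W    L
a=4:    W    L    W    W    W    L    W
a=5:    L    L    W    W    L    L    W
a=6:    L    W    W    L    L    W    W
a=7:    W    W    L    L    W    W    L
a=8:    W    W    L    W    W    W    L
Cells with no legal move (terminal, hence L): (0,0), (0,1), (1,0).
The remaining L cells, each justified by listing all of its moves:
(0,4): L (sole option (0,2)(W) is W)
(0,5): L (sole option (0,3)(W) is W)
(1,3): L (options (1,1)(W), (0,2)(W) are all W)
(1,4): L (options (1,2)(W), (0,3)(W) are all W)
(2,2): L (options (0,2)(W), (2,0)(W), (1,1)(W) are all W)
(2,3): L (options (0,3)(W), (2,1)(W), (1,2)(W) are all W)
(2,6): L (options (0,6)(W), (2,4)(W), (1,5)(W) are all W)
(3,2): L (options (1,2)(W), (0,2)(W), (3,0)(W), (2,1)(W) are all W)
(3,6): L (options (1,6)(W), (0,6)(W), (3,4)(W), (2,5)(W) are all W)
(4,1): L (options (2,1)(W), (1,1)(W), (3,0)(W) are all W)
(4,5): L (options (2,5)(W), (1,5)(W), (4,3)(W), (3,4)(W) are all W)
(5,0): L (options (3,0)(W), (2,0)(W) are all W)
(5,1): L (options (3,1)(W), (2,1)(W), (4,0)(W) are all W)
(5,4): L (options (3,4)(W), (2,4)(W), (5,2)(W), (4,3)(W) are all W)
(5,5): L (options (3,5)(W), (2,5)(W), (5,3)(W), (4,4)(W) are all W)
(6,0): L (options (4,0)(W), (3,0)(W) are all W)
(6,3): L (options (4,3)(W), (3,3)(W), (6,1)(W), (5,2)(W) are all W)
(6,4): L (options (4,4)(W), (3,4)(W), (6,2)(W), (5,3)(W) are all W)
(7,2): L (options (5,2)(W), (4,2)(W), (7,0)(W), (6,1)(W) are all W)
(7,3): L (options (5,3)(W), (4,3)(W), (7,1)(W), (6,2)(W) are all W)
(7,6): L (options (5,6)(W), (4,6)(W), (7,4)(W), (6,5)(W) are all W)
(8,2): L (options (6,2)(W), (5,2)(W), (8,0)(W), (7,1)(W) are all W)
(8,6): L (options (6,6)(W), (5,6)(W), (8,4)(W), (7,5)(W) are all W)
Every other cell has at least one move into one of the L cells above, so it is W.
L cells per row: a=0: 4, a=1: 3, a=2: 3, a=3: 2, a=4: 2, a=5: 4, a=6: 3, a=7: 3, a=8: 2; total 26.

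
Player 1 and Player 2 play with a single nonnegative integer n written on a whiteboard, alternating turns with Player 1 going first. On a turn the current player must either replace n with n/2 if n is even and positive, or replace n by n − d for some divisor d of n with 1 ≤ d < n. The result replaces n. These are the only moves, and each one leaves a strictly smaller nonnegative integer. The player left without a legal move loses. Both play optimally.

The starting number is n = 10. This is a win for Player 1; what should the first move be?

Move to 5.

Use the standard recursion: the mover loses at a terminal position; elsewhere, the mover wins exactly when some move hands the opponent an L position.
n=0: no move → L
n=1: no move → L
n=2: W (go to 1, an L position)
n=3: L (sole option 2(W) is W)
n=4: W (go to 3, an L position)
n=5: L (sole option 4(W) is W)
n=6: W (go to 3, an L position)
n=7: L (sole option 6(W) is W)
n=8: W (go to 7, an L position)
n=9: L (options 6(W), 8(W) are all W)
n=10: W (go to 5, an L position)
From 10, the L positions reachable in one move are: 5, 9. Any move reaching one of these is winning.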